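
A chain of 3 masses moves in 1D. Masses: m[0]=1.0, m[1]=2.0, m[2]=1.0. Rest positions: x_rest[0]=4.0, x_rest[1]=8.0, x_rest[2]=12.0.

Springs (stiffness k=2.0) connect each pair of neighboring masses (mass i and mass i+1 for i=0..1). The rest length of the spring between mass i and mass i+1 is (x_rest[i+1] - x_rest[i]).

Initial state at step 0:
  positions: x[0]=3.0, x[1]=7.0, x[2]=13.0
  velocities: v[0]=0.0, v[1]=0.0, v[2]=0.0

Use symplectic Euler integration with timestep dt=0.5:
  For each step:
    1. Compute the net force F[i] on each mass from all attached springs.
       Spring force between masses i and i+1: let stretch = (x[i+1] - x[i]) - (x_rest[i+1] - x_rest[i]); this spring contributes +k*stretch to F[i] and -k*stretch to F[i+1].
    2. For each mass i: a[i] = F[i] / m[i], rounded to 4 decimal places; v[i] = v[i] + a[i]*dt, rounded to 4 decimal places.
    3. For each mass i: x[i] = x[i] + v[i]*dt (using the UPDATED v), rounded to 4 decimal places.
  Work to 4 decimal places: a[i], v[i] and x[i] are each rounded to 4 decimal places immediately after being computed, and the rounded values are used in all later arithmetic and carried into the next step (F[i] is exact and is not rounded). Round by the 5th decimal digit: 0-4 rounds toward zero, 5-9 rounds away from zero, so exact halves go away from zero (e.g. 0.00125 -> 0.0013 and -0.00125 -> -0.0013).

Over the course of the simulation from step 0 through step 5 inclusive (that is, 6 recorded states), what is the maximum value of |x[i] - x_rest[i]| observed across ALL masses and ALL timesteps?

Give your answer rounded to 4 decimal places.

Step 0: x=[3.0000 7.0000 13.0000] v=[0.0000 0.0000 0.0000]
Step 1: x=[3.0000 7.5000 12.0000] v=[0.0000 1.0000 -2.0000]
Step 2: x=[3.2500 8.0000 10.7500] v=[0.5000 1.0000 -2.5000]
Step 3: x=[3.8750 8.0000 10.1250] v=[1.2500 0.0000 -1.2500]
Step 4: x=[4.5625 7.5000 10.4375] v=[1.3750 -1.0000 0.6250]
Step 5: x=[4.7188 7.0000 11.2813] v=[0.3125 -1.0000 1.6875]
Max displacement = 1.8750

Answer: 1.8750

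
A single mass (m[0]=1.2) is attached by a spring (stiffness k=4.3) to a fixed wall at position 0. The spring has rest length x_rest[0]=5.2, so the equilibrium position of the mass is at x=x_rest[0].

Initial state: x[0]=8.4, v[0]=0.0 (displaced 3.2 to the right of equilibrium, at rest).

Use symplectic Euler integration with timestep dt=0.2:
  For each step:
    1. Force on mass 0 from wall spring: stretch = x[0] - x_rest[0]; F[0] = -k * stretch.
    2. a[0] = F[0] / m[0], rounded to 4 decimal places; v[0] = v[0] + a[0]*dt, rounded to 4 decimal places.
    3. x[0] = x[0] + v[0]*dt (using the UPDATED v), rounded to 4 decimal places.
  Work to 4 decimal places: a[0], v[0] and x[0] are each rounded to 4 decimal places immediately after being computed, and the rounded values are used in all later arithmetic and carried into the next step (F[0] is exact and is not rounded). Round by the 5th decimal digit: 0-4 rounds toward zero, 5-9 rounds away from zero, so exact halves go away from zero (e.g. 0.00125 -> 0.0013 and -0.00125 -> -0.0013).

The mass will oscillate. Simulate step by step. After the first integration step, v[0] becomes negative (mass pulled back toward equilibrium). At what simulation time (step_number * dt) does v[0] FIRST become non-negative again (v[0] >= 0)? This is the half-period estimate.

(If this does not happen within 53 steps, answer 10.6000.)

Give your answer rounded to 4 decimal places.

Step 0: x=[8.4000] v=[0.0000]
Step 1: x=[7.9413] v=[-2.2933]
Step 2: x=[7.0897] v=[-4.2579]
Step 3: x=[5.9673] v=[-5.6122]
Step 4: x=[4.7349] v=[-6.1621]
Step 5: x=[3.5691] v=[-5.8288]
Step 6: x=[2.6371] v=[-4.6600]
Step 7: x=[2.0724] v=[-2.8233]
Step 8: x=[1.9560] v=[-0.5819]
Step 9: x=[2.3046] v=[1.7430]
First v>=0 after going negative at step 9, time=1.8000

Answer: 1.8000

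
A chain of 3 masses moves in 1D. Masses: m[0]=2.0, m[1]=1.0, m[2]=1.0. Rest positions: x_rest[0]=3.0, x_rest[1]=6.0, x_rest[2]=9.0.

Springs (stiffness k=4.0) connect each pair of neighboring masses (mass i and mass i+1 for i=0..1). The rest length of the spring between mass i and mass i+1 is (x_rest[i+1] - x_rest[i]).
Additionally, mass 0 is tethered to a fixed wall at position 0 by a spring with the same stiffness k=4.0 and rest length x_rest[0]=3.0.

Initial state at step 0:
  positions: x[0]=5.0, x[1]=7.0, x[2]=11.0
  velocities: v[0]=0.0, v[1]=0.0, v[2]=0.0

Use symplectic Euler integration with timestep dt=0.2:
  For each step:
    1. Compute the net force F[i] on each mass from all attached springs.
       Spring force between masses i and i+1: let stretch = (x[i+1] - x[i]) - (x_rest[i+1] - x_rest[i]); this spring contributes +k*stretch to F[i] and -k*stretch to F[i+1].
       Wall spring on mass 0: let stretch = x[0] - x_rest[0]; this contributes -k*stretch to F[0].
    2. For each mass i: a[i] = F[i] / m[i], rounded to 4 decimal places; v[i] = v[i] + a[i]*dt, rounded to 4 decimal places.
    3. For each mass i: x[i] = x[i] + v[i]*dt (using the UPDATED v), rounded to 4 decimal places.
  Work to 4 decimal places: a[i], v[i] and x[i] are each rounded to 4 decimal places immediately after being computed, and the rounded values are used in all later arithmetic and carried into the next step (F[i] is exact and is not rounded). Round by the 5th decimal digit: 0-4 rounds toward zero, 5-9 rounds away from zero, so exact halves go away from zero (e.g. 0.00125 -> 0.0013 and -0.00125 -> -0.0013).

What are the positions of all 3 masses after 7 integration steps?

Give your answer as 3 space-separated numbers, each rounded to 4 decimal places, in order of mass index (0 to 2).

Step 0: x=[5.0000 7.0000 11.0000] v=[0.0000 0.0000 0.0000]
Step 1: x=[4.7600 7.3200 10.8400] v=[-1.2000 1.6000 -0.8000]
Step 2: x=[4.3440 7.7936 10.5968] v=[-2.0800 2.3680 -1.2160]
Step 3: x=[3.8564 8.1638 10.3851] v=[-2.4378 1.8509 -1.0586]
Step 4: x=[3.4049 8.2002 10.2980] v=[-2.2574 0.1820 -0.4356]
Step 5: x=[3.0647 7.8050 10.3552] v=[-1.7012 -1.9760 0.2862]
Step 6: x=[2.8585 7.0594 10.4844] v=[-1.0310 -3.7281 0.6460]
Step 7: x=[2.7597 6.1896 10.5456] v=[-0.4940 -4.3488 0.3060]

Answer: 2.7597 6.1896 10.5456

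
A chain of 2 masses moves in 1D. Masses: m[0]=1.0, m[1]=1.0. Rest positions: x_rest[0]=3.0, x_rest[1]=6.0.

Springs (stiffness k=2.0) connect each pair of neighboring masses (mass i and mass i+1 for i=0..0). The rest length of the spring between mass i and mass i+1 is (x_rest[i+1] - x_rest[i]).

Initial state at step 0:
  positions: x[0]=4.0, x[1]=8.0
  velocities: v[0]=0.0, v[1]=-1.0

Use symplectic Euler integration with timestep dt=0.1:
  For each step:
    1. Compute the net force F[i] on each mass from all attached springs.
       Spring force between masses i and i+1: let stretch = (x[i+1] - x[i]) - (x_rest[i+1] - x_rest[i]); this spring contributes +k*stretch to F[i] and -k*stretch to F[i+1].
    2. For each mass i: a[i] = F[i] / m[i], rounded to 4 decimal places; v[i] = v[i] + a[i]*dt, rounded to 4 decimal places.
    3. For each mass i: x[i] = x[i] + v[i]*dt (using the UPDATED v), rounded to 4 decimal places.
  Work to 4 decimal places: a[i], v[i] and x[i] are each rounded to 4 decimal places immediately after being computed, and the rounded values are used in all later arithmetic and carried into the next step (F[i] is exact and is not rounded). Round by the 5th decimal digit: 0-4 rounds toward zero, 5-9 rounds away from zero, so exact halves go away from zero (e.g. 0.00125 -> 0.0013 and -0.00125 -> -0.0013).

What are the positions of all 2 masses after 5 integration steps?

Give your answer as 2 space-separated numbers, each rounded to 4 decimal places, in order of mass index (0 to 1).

Answer: 4.2345 7.2655

Derivation:
Step 0: x=[4.0000 8.0000] v=[0.0000 -1.0000]
Step 1: x=[4.0200 7.8800] v=[0.2000 -1.2000]
Step 2: x=[4.0572 7.7428] v=[0.3720 -1.3720]
Step 3: x=[4.1081 7.5919] v=[0.5091 -1.5091]
Step 4: x=[4.1687 7.4313] v=[0.6059 -1.6059]
Step 5: x=[4.2345 7.2655] v=[0.6584 -1.6584]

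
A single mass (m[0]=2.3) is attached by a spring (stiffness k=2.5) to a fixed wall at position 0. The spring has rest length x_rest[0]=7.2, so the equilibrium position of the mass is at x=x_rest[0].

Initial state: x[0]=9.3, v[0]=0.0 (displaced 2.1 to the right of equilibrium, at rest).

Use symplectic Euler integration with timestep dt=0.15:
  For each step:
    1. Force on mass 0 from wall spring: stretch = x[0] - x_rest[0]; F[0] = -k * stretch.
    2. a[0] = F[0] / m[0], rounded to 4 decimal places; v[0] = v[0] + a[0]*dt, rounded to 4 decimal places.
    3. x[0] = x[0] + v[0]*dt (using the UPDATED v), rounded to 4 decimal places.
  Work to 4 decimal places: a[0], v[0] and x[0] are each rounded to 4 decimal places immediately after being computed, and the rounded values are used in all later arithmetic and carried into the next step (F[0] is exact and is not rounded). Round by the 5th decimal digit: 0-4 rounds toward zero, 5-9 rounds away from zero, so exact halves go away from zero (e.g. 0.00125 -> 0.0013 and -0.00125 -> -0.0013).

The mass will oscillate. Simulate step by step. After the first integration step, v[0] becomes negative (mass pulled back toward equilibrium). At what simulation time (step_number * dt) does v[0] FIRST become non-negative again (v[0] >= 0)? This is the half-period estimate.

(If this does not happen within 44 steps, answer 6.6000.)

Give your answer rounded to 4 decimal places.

Step 0: x=[9.3000] v=[0.0000]
Step 1: x=[9.2486] v=[-0.3424]
Step 2: x=[9.1471] v=[-0.6764]
Step 3: x=[8.9980] v=[-0.9939]
Step 4: x=[8.8050] v=[-1.2870]
Step 5: x=[8.5727] v=[-1.5487]
Step 6: x=[8.3068] v=[-1.7725]
Step 7: x=[8.0139] v=[-1.9530]
Step 8: x=[7.7010] v=[-2.0857]
Step 9: x=[7.3759] v=[-2.1674]
Step 10: x=[7.0465] v=[-2.1961]
Step 11: x=[6.7208] v=[-2.1711]
Step 12: x=[6.4069] v=[-2.0930]
Step 13: x=[6.1123] v=[-1.9637]
Step 14: x=[5.8443] v=[-1.7864]
Step 15: x=[5.6095] v=[-1.5654]
Step 16: x=[5.4136] v=[-1.3061]
Step 17: x=[5.2614] v=[-1.0148]
Step 18: x=[5.1566] v=[-0.6987]
Step 19: x=[5.1018] v=[-0.3655]
Step 20: x=[5.0983] v=[-0.0234]
Step 21: x=[5.1462] v=[0.3193]
First v>=0 after going negative at step 21, time=3.1500

Answer: 3.1500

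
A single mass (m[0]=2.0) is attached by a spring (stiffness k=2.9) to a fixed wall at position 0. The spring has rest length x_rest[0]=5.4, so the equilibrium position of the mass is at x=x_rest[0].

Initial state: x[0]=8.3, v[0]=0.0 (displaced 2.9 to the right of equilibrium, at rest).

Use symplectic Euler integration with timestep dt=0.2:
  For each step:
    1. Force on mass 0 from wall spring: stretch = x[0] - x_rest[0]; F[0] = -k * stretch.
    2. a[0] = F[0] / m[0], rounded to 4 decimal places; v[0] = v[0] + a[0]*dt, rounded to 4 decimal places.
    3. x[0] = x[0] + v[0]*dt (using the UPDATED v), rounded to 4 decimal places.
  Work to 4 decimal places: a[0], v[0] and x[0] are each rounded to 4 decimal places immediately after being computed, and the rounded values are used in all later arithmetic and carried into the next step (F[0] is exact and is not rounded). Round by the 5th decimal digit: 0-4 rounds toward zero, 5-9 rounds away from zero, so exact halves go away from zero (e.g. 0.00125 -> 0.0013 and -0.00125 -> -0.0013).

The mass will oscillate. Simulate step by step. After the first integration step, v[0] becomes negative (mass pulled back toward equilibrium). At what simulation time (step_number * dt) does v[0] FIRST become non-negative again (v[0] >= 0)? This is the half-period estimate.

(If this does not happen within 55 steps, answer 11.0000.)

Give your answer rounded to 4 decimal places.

Step 0: x=[8.3000] v=[0.0000]
Step 1: x=[8.1318] v=[-0.8410]
Step 2: x=[7.8052] v=[-1.6332]
Step 3: x=[7.3391] v=[-2.3307]
Step 4: x=[6.7605] v=[-2.8930]
Step 5: x=[6.1030] v=[-3.2875]
Step 6: x=[5.4047] v=[-3.4914]
Step 7: x=[4.7061] v=[-3.4928]
Step 8: x=[4.0478] v=[-3.2916]
Step 9: x=[3.4679] v=[-2.8995]
Step 10: x=[3.0001] v=[-2.3392]
Step 11: x=[2.6715] v=[-1.6432]
Step 12: x=[2.5011] v=[-0.8519]
Step 13: x=[2.4989] v=[-0.0112]
Step 14: x=[2.6649] v=[0.8301]
First v>=0 after going negative at step 14, time=2.8000

Answer: 2.8000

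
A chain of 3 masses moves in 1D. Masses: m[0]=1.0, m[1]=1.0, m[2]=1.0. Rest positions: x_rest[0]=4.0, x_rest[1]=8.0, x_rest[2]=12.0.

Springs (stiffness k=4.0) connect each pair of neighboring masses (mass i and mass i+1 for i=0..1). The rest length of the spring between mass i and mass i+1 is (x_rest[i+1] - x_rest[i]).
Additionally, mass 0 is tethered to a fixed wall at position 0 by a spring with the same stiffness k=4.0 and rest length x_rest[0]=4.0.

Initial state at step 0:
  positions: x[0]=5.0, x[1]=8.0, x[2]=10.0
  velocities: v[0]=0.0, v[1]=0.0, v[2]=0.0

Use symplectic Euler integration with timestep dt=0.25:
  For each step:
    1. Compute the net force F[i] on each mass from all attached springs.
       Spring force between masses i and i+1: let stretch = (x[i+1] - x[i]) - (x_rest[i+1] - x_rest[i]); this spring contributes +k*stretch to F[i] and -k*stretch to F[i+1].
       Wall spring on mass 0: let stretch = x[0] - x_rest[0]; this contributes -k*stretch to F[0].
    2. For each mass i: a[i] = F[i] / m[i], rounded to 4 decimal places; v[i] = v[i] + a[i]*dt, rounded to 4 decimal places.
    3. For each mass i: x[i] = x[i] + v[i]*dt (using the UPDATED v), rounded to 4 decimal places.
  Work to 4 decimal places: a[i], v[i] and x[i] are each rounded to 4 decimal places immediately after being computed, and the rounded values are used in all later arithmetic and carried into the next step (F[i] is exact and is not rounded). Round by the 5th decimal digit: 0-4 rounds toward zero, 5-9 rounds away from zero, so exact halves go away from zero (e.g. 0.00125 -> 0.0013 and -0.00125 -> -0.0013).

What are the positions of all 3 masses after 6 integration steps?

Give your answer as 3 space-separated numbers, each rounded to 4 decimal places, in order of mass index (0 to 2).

Answer: 3.0828 7.6008 12.5389

Derivation:
Step 0: x=[5.0000 8.0000 10.0000] v=[0.0000 0.0000 0.0000]
Step 1: x=[4.5000 7.7500 10.5000] v=[-2.0000 -1.0000 2.0000]
Step 2: x=[3.6875 7.3750 11.3125] v=[-3.2500 -1.5000 3.2500]
Step 3: x=[2.8750 7.0625 12.1406] v=[-3.2500 -1.2500 3.3125]
Step 4: x=[2.3906 6.9727 12.6992] v=[-1.9375 -0.3594 2.2344]
Step 5: x=[2.4541 7.1690 12.8262] v=[0.2540 0.7850 0.5079]
Step 6: x=[3.0828 7.6008 12.5389] v=[2.5148 1.7273 -1.1493]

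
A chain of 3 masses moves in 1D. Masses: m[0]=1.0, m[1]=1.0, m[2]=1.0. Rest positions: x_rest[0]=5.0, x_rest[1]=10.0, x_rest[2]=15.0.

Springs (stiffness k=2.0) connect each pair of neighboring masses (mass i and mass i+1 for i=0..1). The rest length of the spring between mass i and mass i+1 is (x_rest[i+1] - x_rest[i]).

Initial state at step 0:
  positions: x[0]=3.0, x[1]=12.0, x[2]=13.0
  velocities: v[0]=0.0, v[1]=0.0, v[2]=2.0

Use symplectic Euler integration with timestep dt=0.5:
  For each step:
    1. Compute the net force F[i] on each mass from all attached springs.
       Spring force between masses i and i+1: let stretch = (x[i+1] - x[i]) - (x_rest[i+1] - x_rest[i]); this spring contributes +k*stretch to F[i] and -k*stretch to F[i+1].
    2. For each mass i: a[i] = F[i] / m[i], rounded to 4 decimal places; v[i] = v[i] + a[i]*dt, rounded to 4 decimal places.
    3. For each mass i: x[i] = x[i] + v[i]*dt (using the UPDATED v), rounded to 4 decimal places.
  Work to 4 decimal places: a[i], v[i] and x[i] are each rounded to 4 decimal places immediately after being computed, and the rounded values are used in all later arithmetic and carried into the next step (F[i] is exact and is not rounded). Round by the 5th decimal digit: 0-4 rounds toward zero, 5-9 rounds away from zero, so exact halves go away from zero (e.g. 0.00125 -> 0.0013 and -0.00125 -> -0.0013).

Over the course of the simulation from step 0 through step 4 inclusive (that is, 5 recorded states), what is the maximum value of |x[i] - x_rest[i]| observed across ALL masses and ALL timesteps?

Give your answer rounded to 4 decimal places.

Step 0: x=[3.0000 12.0000 13.0000] v=[0.0000 0.0000 2.0000]
Step 1: x=[5.0000 8.0000 16.0000] v=[4.0000 -8.0000 6.0000]
Step 2: x=[6.0000 6.5000 17.5000] v=[2.0000 -3.0000 3.0000]
Step 3: x=[4.7500 10.2500 16.0000] v=[-2.5000 7.5000 -3.0000]
Step 4: x=[3.7500 14.1250 14.1250] v=[-2.0000 7.7500 -3.7500]
Max displacement = 4.1250

Answer: 4.1250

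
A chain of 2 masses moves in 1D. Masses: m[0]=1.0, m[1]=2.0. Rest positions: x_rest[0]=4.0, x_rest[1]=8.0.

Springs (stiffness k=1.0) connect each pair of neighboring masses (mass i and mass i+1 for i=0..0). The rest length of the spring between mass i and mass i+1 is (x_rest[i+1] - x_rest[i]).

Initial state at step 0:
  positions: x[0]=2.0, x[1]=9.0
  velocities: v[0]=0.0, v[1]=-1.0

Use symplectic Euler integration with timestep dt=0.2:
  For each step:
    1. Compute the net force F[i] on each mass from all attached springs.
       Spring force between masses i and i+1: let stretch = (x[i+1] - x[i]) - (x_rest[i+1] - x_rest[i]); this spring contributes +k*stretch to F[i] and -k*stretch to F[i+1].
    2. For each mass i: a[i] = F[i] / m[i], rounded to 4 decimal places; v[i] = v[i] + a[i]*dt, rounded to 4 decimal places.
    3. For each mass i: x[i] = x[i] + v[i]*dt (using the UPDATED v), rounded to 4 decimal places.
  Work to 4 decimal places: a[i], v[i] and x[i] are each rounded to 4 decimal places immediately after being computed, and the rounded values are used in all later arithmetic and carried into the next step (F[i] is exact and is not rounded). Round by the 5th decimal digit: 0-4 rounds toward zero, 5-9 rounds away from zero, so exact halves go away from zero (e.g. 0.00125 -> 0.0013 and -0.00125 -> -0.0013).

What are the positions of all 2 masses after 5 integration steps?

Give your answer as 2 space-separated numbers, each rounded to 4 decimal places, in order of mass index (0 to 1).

Step 0: x=[2.0000 9.0000] v=[0.0000 -1.0000]
Step 1: x=[2.1200 8.7400] v=[0.6000 -1.3000]
Step 2: x=[2.3448 8.4276] v=[1.1240 -1.5620]
Step 3: x=[2.6529 8.0735] v=[1.5406 -1.7703]
Step 4: x=[3.0178 7.6910] v=[1.8247 -1.9124]
Step 5: x=[3.4097 7.2951] v=[1.9593 -1.9797]

Answer: 3.4097 7.2951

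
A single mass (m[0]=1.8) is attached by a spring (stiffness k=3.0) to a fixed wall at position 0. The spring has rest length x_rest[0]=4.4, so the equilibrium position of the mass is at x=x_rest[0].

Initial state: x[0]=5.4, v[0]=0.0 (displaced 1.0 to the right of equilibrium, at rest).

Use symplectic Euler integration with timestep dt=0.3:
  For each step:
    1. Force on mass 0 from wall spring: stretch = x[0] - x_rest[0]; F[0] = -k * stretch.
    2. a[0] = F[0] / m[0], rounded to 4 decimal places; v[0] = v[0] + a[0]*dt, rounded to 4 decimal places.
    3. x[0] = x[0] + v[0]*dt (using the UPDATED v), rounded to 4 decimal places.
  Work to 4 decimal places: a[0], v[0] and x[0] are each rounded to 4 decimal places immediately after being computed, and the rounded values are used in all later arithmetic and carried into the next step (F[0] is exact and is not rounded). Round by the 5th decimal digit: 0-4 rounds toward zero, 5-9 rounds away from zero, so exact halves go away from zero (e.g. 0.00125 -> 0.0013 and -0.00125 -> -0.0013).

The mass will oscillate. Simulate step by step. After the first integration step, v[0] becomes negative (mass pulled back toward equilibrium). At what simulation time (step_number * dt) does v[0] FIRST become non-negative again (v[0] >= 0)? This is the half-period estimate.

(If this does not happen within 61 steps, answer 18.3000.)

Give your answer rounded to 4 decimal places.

Step 0: x=[5.4000] v=[0.0000]
Step 1: x=[5.2500] v=[-0.5000]
Step 2: x=[4.9725] v=[-0.9250]
Step 3: x=[4.6091] v=[-1.2113]
Step 4: x=[4.2143] v=[-1.3159]
Step 5: x=[3.8474] v=[-1.2231]
Step 6: x=[3.5634] v=[-0.9468]
Step 7: x=[3.4049] v=[-0.5285]
Step 8: x=[3.3956] v=[-0.0310]
Step 9: x=[3.5370] v=[0.4712]
First v>=0 after going negative at step 9, time=2.7000

Answer: 2.7000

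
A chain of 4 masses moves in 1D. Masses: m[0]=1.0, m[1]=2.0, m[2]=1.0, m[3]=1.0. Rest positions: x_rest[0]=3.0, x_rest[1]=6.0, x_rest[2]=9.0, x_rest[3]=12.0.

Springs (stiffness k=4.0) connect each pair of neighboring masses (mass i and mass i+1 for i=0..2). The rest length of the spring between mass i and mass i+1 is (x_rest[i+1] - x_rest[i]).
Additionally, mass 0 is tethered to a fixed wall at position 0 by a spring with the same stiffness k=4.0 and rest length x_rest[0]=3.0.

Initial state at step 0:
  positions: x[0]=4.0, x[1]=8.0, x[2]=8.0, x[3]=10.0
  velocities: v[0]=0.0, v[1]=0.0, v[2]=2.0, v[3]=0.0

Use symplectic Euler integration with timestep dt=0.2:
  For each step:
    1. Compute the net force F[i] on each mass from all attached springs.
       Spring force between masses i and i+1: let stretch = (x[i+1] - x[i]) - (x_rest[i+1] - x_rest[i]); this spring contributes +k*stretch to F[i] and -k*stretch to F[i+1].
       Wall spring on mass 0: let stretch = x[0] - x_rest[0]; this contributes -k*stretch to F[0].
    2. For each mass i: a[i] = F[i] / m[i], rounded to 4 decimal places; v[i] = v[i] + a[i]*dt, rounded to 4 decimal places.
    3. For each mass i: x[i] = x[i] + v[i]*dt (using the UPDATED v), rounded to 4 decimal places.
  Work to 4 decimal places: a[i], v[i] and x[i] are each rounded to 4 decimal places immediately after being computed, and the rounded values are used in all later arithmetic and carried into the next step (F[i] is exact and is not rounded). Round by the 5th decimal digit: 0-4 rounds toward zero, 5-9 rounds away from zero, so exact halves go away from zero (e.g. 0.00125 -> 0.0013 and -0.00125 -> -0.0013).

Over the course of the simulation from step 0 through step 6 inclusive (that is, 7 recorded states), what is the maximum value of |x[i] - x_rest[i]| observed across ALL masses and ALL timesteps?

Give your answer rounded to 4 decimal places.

Answer: 2.5716

Derivation:
Step 0: x=[4.0000 8.0000 8.0000 10.0000] v=[0.0000 0.0000 2.0000 0.0000]
Step 1: x=[4.0000 7.6800 8.7200 10.1600] v=[0.0000 -1.6000 3.6000 0.8000]
Step 2: x=[3.9488 7.1488 9.5040 10.5696] v=[-0.2560 -2.6560 3.9200 2.0480]
Step 3: x=[3.7778 6.5500 10.0817 11.2887] v=[-0.8550 -2.9939 2.8883 3.5955]
Step 4: x=[3.4459 6.0120 10.2874 12.2947] v=[-1.6595 -2.6901 1.0285 5.0299]
Step 5: x=[2.9732 5.6107 10.1302 13.4595] v=[-2.3633 -2.0064 -0.7860 5.8241]
Step 6: x=[2.4468 5.3600 9.7826 14.5716] v=[-2.6319 -1.2536 -1.7382 5.5607]
Max displacement = 2.5716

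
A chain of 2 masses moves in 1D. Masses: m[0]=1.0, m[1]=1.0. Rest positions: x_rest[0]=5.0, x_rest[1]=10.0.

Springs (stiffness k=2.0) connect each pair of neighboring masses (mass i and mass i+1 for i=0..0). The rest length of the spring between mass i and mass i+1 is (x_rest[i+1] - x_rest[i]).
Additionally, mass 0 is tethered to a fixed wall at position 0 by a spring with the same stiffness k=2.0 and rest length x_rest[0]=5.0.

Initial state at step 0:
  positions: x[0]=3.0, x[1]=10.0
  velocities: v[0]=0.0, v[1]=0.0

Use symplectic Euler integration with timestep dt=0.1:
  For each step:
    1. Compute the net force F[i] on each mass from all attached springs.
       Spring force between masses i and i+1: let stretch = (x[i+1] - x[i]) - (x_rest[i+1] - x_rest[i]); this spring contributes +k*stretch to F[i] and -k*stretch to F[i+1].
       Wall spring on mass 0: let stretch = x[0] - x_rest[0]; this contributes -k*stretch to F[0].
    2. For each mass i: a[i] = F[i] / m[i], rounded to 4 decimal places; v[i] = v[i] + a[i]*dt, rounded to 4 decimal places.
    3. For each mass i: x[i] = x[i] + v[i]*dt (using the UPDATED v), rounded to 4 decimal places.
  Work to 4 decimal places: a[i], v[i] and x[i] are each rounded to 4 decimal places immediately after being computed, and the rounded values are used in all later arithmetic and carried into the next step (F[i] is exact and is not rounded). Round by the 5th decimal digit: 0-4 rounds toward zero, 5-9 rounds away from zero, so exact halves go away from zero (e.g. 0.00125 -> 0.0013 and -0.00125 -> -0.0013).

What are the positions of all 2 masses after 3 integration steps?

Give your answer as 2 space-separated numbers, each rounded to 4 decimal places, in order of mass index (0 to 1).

Step 0: x=[3.0000 10.0000] v=[0.0000 0.0000]
Step 1: x=[3.0800 9.9600] v=[0.8000 -0.4000]
Step 2: x=[3.2360 9.8824] v=[1.5600 -0.7760]
Step 3: x=[3.4602 9.7719] v=[2.2421 -1.1053]

Answer: 3.4602 9.7719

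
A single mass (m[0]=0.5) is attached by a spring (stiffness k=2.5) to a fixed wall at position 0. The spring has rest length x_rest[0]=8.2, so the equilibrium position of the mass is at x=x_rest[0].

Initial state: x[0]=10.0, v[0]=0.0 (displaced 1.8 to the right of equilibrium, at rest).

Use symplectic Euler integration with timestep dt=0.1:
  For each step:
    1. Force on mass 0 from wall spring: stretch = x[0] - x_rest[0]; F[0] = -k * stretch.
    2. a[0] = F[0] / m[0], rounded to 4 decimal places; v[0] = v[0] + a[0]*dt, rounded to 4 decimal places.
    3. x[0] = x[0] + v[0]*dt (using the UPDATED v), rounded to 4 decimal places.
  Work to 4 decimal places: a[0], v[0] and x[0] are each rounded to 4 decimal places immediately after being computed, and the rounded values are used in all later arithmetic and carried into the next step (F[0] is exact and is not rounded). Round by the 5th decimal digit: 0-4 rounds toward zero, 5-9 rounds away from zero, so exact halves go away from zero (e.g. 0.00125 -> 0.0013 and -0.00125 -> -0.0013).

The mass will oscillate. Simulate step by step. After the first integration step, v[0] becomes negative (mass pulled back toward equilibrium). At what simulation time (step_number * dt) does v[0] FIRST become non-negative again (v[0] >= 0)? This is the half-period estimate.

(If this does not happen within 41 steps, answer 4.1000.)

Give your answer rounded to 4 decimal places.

Answer: 1.5000

Derivation:
Step 0: x=[10.0000] v=[0.0000]
Step 1: x=[9.9100] v=[-0.9000]
Step 2: x=[9.7345] v=[-1.7550]
Step 3: x=[9.4823] v=[-2.5223]
Step 4: x=[9.1660] v=[-3.1635]
Step 5: x=[8.8014] v=[-3.6465]
Step 6: x=[8.4067] v=[-3.9472]
Step 7: x=[8.0016] v=[-4.0506]
Step 8: x=[7.6065] v=[-3.9514]
Step 9: x=[7.2410] v=[-3.6547]
Step 10: x=[6.9235] v=[-3.1752]
Step 11: x=[6.6698] v=[-2.5370]
Step 12: x=[6.4926] v=[-1.7719]
Step 13: x=[6.4008] v=[-0.9182]
Step 14: x=[6.3989] v=[-0.0186]
Step 15: x=[6.4871] v=[0.8820]
First v>=0 after going negative at step 15, time=1.5000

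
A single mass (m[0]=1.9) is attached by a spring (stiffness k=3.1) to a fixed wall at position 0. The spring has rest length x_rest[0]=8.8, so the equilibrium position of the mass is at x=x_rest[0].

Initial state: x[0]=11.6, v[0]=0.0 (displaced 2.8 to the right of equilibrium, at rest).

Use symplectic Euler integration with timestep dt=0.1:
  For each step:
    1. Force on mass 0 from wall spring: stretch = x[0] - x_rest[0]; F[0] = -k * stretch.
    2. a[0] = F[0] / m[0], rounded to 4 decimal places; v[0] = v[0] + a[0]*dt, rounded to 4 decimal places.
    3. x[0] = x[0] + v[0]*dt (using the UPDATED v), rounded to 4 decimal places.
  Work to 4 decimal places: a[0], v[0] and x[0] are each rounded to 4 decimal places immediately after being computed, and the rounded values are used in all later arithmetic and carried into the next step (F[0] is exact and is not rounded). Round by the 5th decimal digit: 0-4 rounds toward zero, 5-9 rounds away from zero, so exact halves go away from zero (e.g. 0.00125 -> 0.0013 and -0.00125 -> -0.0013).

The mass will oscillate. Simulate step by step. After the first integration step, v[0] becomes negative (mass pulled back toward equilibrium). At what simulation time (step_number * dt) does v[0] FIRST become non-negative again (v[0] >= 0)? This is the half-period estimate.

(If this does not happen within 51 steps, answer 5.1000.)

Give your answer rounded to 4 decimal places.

Step 0: x=[11.6000] v=[0.0000]
Step 1: x=[11.5543] v=[-0.4568]
Step 2: x=[11.4637] v=[-0.9062]
Step 3: x=[11.3296] v=[-1.3408]
Step 4: x=[11.1543] v=[-1.7535]
Step 5: x=[10.9405] v=[-2.1376]
Step 6: x=[10.6918] v=[-2.4868]
Step 7: x=[10.4123] v=[-2.7955]
Step 8: x=[10.1064] v=[-3.0586]
Step 9: x=[9.7792] v=[-3.2718]
Step 10: x=[9.4360] v=[-3.4316]
Step 11: x=[9.0825] v=[-3.5354]
Step 12: x=[8.7244] v=[-3.5815]
Step 13: x=[8.3675] v=[-3.5692]
Step 14: x=[8.0176] v=[-3.4986]
Step 15: x=[7.6805] v=[-3.3710]
Step 16: x=[7.3617] v=[-3.1883]
Step 17: x=[7.0663] v=[-2.9536]
Step 18: x=[6.7992] v=[-2.6707]
Step 19: x=[6.5648] v=[-2.3443]
Step 20: x=[6.3668] v=[-1.9796]
Step 21: x=[6.2085] v=[-1.5826]
Step 22: x=[6.0925] v=[-1.1598]
Step 23: x=[6.0207] v=[-0.7181]
Step 24: x=[5.9942] v=[-0.2646]
Step 25: x=[6.0135] v=[0.1932]
First v>=0 after going negative at step 25, time=2.5000

Answer: 2.5000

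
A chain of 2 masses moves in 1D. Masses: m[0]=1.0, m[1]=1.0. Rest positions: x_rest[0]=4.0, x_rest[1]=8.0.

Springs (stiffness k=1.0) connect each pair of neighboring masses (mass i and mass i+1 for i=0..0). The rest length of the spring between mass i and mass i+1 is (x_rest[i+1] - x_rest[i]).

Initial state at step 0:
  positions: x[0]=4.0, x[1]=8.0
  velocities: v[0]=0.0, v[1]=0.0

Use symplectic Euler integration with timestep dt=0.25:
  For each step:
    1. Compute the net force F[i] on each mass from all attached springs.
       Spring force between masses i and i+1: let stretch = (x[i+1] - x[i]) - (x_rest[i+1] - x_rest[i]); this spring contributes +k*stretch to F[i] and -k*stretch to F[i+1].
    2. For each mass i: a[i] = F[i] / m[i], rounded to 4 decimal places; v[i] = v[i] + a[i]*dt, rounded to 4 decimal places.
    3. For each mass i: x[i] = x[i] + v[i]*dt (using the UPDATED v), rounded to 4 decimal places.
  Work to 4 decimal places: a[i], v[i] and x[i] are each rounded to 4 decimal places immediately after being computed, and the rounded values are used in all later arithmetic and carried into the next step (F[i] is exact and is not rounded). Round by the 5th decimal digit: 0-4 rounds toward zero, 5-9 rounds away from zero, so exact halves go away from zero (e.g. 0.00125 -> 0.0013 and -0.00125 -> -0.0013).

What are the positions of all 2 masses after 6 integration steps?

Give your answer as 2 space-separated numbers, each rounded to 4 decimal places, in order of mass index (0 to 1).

Step 0: x=[4.0000 8.0000] v=[0.0000 0.0000]
Step 1: x=[4.0000 8.0000] v=[0.0000 0.0000]
Step 2: x=[4.0000 8.0000] v=[0.0000 0.0000]
Step 3: x=[4.0000 8.0000] v=[0.0000 0.0000]
Step 4: x=[4.0000 8.0000] v=[0.0000 0.0000]
Step 5: x=[4.0000 8.0000] v=[0.0000 0.0000]
Step 6: x=[4.0000 8.0000] v=[0.0000 0.0000]

Answer: 4.0000 8.0000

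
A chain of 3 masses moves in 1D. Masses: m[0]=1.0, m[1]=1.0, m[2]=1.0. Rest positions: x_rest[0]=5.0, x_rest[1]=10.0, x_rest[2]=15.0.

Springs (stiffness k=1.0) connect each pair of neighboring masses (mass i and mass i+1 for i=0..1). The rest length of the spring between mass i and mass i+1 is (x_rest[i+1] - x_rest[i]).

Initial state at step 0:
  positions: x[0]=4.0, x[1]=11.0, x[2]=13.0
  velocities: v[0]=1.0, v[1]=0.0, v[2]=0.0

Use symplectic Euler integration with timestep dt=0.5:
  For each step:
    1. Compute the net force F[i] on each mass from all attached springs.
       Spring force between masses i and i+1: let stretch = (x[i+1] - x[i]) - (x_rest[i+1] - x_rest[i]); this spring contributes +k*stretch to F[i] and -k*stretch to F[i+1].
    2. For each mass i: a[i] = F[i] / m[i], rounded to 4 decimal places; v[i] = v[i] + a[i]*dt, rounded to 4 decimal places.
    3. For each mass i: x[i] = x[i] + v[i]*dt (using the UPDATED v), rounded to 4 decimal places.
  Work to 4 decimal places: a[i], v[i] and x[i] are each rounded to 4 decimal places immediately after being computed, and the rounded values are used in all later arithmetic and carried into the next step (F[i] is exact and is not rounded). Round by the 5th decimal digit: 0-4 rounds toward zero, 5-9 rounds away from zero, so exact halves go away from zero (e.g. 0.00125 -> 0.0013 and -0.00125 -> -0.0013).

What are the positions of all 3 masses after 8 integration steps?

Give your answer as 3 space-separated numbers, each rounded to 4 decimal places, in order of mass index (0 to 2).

Step 0: x=[4.0000 11.0000 13.0000] v=[1.0000 0.0000 0.0000]
Step 1: x=[5.0000 9.7500 13.7500] v=[2.0000 -2.5000 1.5000]
Step 2: x=[5.9375 8.3125 14.7500] v=[1.8750 -2.8750 2.0000]
Step 3: x=[6.2188 7.8906 15.3907] v=[0.5625 -0.8438 1.2813]
Step 4: x=[5.6680 8.9258 15.4064] v=[-1.1016 2.0704 0.0313]
Step 5: x=[4.6817 10.7667 15.0519] v=[-1.9727 3.6818 -0.7090]
Step 6: x=[3.9666 12.1577 14.8761] v=[-1.4302 2.7819 -0.3516]
Step 7: x=[4.0493 12.1805 15.2707] v=[0.1654 0.0456 0.7892]
Step 8: x=[4.9148 10.9431 16.1428] v=[1.7310 -2.4749 1.7441]

Answer: 4.9148 10.9431 16.1428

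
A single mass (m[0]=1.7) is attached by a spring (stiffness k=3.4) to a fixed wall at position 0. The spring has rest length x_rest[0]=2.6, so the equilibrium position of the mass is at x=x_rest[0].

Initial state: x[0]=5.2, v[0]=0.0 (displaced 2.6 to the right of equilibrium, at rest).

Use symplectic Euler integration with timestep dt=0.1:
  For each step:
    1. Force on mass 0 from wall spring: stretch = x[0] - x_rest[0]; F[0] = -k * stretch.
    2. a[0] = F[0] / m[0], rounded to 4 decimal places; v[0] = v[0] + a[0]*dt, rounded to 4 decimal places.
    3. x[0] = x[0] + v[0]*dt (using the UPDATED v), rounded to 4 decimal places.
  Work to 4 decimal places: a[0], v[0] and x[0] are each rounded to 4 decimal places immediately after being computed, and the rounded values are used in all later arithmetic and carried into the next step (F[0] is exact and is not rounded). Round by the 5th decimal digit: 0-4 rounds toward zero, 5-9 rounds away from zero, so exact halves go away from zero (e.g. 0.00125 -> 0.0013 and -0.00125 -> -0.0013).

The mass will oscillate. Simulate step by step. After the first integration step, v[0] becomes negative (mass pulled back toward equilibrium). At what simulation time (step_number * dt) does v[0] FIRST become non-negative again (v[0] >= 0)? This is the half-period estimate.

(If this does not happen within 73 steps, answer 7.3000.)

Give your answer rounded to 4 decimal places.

Step 0: x=[5.2000] v=[0.0000]
Step 1: x=[5.1480] v=[-0.5200]
Step 2: x=[5.0450] v=[-1.0296]
Step 3: x=[4.8931] v=[-1.5186]
Step 4: x=[4.6954] v=[-1.9772]
Step 5: x=[4.4558] v=[-2.3963]
Step 6: x=[4.1791] v=[-2.7675]
Step 7: x=[3.8708] v=[-3.0833]
Step 8: x=[3.5371] v=[-3.3375]
Step 9: x=[3.1846] v=[-3.5249]
Step 10: x=[2.8204] v=[-3.6418]
Step 11: x=[2.4518] v=[-3.6859]
Step 12: x=[2.0862] v=[-3.6563]
Step 13: x=[1.7309] v=[-3.5535]
Step 14: x=[1.3929] v=[-3.3797]
Step 15: x=[1.0791] v=[-3.1383]
Step 16: x=[0.7957] v=[-2.8341]
Step 17: x=[0.5484] v=[-2.4732]
Step 18: x=[0.3421] v=[-2.0629]
Step 19: x=[0.1810] v=[-1.6113]
Step 20: x=[0.0683] v=[-1.1275]
Step 21: x=[0.0062] v=[-0.6212]
Step 22: x=[-0.0040] v=[-0.1024]
Step 23: x=[0.0378] v=[0.4184]
First v>=0 after going negative at step 23, time=2.3000

Answer: 2.3000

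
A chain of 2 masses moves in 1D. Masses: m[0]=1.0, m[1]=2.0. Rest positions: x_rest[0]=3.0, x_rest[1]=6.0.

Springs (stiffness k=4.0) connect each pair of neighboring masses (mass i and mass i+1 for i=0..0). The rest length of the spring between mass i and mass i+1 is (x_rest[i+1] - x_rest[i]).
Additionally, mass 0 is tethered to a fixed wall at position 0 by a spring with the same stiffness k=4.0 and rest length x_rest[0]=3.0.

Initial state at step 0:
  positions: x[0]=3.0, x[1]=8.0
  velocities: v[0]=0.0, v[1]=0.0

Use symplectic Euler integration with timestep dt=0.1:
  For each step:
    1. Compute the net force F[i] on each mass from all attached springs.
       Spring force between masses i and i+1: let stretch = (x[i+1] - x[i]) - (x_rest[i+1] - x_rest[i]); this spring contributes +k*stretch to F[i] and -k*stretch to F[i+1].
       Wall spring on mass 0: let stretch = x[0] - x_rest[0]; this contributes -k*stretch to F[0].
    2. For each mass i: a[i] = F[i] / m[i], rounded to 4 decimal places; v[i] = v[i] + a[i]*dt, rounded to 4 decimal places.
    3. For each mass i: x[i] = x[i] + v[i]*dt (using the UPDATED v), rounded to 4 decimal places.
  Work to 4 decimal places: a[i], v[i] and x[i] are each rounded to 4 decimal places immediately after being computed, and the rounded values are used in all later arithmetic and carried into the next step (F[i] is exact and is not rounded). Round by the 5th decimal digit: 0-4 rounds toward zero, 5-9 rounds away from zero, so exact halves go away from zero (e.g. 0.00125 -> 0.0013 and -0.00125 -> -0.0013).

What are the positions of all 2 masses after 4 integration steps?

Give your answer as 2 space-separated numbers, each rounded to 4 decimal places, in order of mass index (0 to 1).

Answer: 3.6851 7.6346

Derivation:
Step 0: x=[3.0000 8.0000] v=[0.0000 0.0000]
Step 1: x=[3.0800 7.9600] v=[0.8000 -0.4000]
Step 2: x=[3.2320 7.8824] v=[1.5200 -0.7760]
Step 3: x=[3.4407 7.7718] v=[2.0874 -1.1061]
Step 4: x=[3.6851 7.6346] v=[2.4436 -1.3723]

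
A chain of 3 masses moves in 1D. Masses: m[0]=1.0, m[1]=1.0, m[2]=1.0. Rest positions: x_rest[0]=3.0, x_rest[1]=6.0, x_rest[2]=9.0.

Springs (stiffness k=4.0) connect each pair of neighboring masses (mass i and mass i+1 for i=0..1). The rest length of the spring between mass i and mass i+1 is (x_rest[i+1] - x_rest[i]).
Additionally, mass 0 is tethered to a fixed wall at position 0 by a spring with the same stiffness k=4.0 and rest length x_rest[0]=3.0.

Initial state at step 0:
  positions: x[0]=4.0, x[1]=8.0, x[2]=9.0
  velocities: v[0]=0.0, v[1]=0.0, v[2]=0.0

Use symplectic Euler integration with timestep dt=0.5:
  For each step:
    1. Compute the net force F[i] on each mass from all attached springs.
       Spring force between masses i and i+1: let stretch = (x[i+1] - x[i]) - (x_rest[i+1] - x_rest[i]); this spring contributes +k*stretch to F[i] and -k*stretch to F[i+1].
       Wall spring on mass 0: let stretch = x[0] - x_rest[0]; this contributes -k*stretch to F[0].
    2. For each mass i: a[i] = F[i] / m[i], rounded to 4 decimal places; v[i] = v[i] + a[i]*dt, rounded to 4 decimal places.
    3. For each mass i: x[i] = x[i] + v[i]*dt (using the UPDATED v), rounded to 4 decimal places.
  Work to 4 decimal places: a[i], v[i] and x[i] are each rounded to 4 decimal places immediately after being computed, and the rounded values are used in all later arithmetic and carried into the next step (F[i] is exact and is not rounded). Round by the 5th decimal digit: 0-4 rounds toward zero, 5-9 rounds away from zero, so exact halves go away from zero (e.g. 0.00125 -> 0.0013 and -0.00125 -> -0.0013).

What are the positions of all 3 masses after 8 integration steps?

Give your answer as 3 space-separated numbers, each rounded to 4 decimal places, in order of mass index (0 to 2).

Step 0: x=[4.0000 8.0000 9.0000] v=[0.0000 0.0000 0.0000]
Step 1: x=[4.0000 5.0000 11.0000] v=[0.0000 -6.0000 4.0000]
Step 2: x=[1.0000 7.0000 10.0000] v=[-6.0000 4.0000 -2.0000]
Step 3: x=[3.0000 6.0000 9.0000] v=[4.0000 -2.0000 -2.0000]
Step 4: x=[5.0000 5.0000 8.0000] v=[4.0000 -2.0000 -2.0000]
Step 5: x=[2.0000 7.0000 7.0000] v=[-6.0000 4.0000 -2.0000]
Step 6: x=[2.0000 4.0000 9.0000] v=[0.0000 -6.0000 4.0000]
Step 7: x=[2.0000 4.0000 9.0000] v=[0.0000 0.0000 0.0000]
Step 8: x=[2.0000 7.0000 7.0000] v=[0.0000 6.0000 -4.0000]

Answer: 2.0000 7.0000 7.0000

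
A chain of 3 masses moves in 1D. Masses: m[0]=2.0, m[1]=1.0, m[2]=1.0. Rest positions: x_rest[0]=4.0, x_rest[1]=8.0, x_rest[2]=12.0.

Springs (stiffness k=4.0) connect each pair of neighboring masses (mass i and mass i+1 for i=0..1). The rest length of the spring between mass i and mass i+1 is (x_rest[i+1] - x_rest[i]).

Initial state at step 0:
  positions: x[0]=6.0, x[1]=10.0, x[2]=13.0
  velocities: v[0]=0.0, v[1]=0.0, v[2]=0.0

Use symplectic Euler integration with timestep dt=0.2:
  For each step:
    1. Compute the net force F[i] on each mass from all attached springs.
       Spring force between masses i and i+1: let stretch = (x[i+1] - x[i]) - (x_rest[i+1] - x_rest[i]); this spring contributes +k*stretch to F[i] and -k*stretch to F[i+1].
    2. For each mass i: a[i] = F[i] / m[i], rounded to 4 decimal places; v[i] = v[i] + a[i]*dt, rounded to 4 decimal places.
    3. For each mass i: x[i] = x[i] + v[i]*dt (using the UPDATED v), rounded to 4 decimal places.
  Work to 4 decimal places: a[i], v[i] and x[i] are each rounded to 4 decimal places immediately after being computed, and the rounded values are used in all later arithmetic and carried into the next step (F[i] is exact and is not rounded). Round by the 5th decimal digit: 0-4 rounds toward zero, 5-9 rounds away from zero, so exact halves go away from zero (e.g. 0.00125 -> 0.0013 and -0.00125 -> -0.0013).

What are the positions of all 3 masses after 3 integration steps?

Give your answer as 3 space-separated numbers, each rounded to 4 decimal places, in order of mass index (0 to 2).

Answer: 5.9432 9.3892 13.7245

Derivation:
Step 0: x=[6.0000 10.0000 13.0000] v=[0.0000 0.0000 0.0000]
Step 1: x=[6.0000 9.8400 13.1600] v=[0.0000 -0.8000 0.8000]
Step 2: x=[5.9872 9.5968 13.4288] v=[-0.0640 -1.2160 1.3440]
Step 3: x=[5.9432 9.3892 13.7245] v=[-0.2202 -1.0381 1.4784]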